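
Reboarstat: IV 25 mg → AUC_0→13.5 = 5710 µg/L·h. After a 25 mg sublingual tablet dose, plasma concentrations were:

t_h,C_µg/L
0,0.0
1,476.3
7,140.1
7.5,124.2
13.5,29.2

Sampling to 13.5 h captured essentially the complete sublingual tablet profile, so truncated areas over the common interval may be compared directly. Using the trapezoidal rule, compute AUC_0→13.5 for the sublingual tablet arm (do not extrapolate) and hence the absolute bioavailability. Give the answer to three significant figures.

Trapezoidal AUC_0→13.5 (sublingual tablet):
  [0→1]: (0.0+476.3)/2 × 1 = 238.15
  [1→7]: (476.3+140.1)/2 × 6 = 1849.2
  [7→7.5]: (140.1+124.2)/2 × 0.5 = 66.075
  [7.5→13.5]: (124.2+29.2)/2 × 6 = 460.2
  Sum = 2613.625 µg/L·h
F = (AUC_ev/D_ev)/(AUC_iv/D_iv) = (2613.625/25)/(5710/25) = 104.545/228.4 = 0.4577

F = 0.458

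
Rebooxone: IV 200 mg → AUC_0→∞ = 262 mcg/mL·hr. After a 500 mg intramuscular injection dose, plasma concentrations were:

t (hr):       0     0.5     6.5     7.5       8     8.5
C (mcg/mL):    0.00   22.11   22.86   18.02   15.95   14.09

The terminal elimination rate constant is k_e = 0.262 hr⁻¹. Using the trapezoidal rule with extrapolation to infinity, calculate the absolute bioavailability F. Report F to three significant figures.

Trapezoidal AUC_0→8.5 (intramuscular injection):
  [0→0.5]: (0.00+22.11)/2 × 0.5 = 5.5275
  [0.5→6.5]: (22.11+22.86)/2 × 6 = 134.91
  [6.5→7.5]: (22.86+18.02)/2 × 1 = 20.44
  [7.5→8]: (18.02+15.95)/2 × 0.5 = 8.4925
  [8→8.5]: (15.95+14.09)/2 × 0.5 = 7.51
  Sum = 176.88 mcg/mL·hr
Tail: C_last/k_e = 14.09/0.262 = 53.779
AUC_0→∞ (intramuscular injection) = 176.88 + 53.779 = 230.659 mcg/mL·hr
F = (AUC_ev/D_ev)/(AUC_iv/D_iv) = (230.659/500)/(262/200) = 0.461318/1.31 = 0.3522

F = 0.352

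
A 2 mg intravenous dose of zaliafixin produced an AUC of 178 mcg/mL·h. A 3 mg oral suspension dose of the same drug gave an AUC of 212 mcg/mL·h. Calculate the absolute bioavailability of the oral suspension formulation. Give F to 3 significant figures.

F = (AUC_ev / D_ev) / (AUC_iv / D_iv)
  = (212/3) / (178/2)
  = 70.6667 / 89 = 0.7940

F = 0.794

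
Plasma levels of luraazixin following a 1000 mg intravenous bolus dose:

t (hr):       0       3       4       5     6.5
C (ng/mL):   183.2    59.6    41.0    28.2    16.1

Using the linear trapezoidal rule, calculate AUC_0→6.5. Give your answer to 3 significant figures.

AUC = 482 ng/mL·hr

Trapezoidal AUC_0→6.5:
  [0→3]: (183.2+59.6)/2 × 3 = 364.2
  [3→4]: (59.6+41.0)/2 × 1 = 50.3
  [4→5]: (41.0+28.2)/2 × 1 = 34.6
  [5→6.5]: (28.2+16.1)/2 × 1.5 = 33.225
  Sum = 482.325 ng/mL·hr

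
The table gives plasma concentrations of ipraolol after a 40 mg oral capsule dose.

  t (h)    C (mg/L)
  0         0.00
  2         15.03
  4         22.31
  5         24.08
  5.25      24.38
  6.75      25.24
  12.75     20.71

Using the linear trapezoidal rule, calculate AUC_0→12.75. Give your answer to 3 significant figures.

Trapezoidal AUC_0→12.75:
  [0→2]: (0.00+15.03)/2 × 2 = 15.03
  [2→4]: (15.03+22.31)/2 × 2 = 37.34
  [4→5]: (22.31+24.08)/2 × 1 = 23.195
  [5→5.25]: (24.08+24.38)/2 × 0.25 = 6.0575
  [5.25→6.75]: (24.38+25.24)/2 × 1.5 = 37.215
  [6.75→12.75]: (25.24+20.71)/2 × 6 = 137.85
  Sum = 256.6875 mg/L·h

AUC = 257 mg/L·h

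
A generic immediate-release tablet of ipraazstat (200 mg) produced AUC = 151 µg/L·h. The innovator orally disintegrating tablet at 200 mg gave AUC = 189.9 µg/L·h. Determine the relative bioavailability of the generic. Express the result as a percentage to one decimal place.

F_rel = (AUC_test/D_test) / (AUC_ref/D_ref)
      = (151/200) / (189.9/200)
      = 0.755 / 0.9495 = 0.7952 = 79.52%

F_rel = 79.5%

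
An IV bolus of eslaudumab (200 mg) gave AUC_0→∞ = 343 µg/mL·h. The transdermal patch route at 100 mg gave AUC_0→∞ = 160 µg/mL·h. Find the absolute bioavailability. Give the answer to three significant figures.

F = 0.933

F = (AUC_ev / D_ev) / (AUC_iv / D_iv)
  = (160/100) / (343/200)
  = 1.6 / 1.715 = 0.9329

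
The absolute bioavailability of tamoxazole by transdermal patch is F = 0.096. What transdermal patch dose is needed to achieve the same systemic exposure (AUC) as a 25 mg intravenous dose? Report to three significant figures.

For equal systemic exposure: F × D_ev = D_iv
D_ev = D_iv / F = 25 / 0.096 = 260.417 mg

D_transdermal = 260 mg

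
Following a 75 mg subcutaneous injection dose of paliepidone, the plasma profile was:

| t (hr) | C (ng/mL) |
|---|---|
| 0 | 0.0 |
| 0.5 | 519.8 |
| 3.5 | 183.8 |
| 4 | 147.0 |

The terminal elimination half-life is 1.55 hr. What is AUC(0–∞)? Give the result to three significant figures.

Trapezoidal AUC_0→4:
  [0→0.5]: (0.0+519.8)/2 × 0.5 = 129.95
  [0.5→3.5]: (519.8+183.8)/2 × 3 = 1055.4
  [3.5→4]: (183.8+147.0)/2 × 0.5 = 82.7
  Sum = 1268.05 ng/mL·hr
k_e = ln2 / t½ = 0.693147 / 1.55 = 0.4472 hr^-1
Extrapolated tail: C_last / k_e = 147.0 / 0.4472 = 328.712
AUC_0→∞ = 1268.05 + 328.712 = 1596.762 ng/mL·hr

AUC = 1600 ng/mL·hr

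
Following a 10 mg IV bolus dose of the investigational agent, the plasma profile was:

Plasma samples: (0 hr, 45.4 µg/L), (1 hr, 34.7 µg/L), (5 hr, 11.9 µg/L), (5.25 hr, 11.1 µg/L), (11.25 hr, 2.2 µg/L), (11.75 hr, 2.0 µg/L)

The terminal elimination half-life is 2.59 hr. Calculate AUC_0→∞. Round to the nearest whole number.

Trapezoidal AUC_0→11.75:
  [0→1]: (45.4+34.7)/2 × 1 = 40.05
  [1→5]: (34.7+11.9)/2 × 4 = 93.2
  [5→5.25]: (11.9+11.1)/2 × 0.25 = 2.875
  [5.25→11.25]: (11.1+2.2)/2 × 6 = 39.9
  [11.25→11.75]: (2.2+2.0)/2 × 0.5 = 1.05
  Sum = 177.075 µg/L·hr
k_e = ln2 / t½ = 0.693147 / 2.59 = 0.2676 hr^-1
Extrapolated tail: C_last / k_e = 2.0 / 0.2676 = 7.474
AUC_0→∞ = 177.075 + 7.474 = 184.549 µg/L·hr

AUC = 185 µg/L·hr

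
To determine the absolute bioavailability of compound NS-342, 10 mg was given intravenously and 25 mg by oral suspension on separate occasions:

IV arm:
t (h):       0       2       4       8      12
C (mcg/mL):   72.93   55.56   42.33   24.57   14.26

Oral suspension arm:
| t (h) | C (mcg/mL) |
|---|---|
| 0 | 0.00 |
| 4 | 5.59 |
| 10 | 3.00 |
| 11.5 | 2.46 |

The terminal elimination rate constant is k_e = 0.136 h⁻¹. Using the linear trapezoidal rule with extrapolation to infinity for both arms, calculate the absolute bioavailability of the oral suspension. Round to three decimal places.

F = 0.044

Trapezoidal AUC_0→12 (IV):
  [0→2]: (72.93+55.56)/2 × 2 = 128.49
  [2→4]: (55.56+42.33)/2 × 2 = 97.89
  [4→8]: (42.33+24.57)/2 × 4 = 133.8
  [8→12]: (24.57+14.26)/2 × 4 = 77.66
  Sum = 437.84 mcg/mL·h
IV tail: 14.26/0.136 = 104.853; AUC_iv,0→∞ = 437.84 + 104.853 = 542.693 mcg/mL·h
Trapezoidal AUC_0→11.5 (oral suspension):
  [0→4]: (0.00+5.59)/2 × 4 = 11.18
  [4→10]: (5.59+3.00)/2 × 6 = 25.77
  [10→11.5]: (3.00+2.46)/2 × 1.5 = 4.095
  Sum = 41.045 mcg/mL·h
oral suspension tail: 2.46/0.136 = 18.088; AUC_ev,0→∞ = 41.045 + 18.088 = 59.133 mcg/mL·h
F = (AUC_ev/D_ev)/(AUC_iv/D_iv) = (59.133/25)/(542.693/10) = 2.36532/54.2693 = 0.0436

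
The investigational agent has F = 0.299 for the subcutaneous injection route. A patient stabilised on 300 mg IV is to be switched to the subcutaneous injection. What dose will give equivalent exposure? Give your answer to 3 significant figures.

For equal systemic exposure: F × D_ev = D_iv
D_ev = D_iv / F = 300 / 0.299 = 1003.34 mg

D_subcutaneous = 1000 mg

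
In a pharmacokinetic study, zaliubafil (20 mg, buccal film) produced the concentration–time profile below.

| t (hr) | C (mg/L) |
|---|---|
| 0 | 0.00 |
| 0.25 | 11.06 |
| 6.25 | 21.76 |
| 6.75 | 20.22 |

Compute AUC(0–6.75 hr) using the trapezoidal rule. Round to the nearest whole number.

Trapezoidal AUC_0→6.75:
  [0→0.25]: (0.00+11.06)/2 × 0.25 = 1.3825
  [0.25→6.25]: (11.06+21.76)/2 × 6 = 98.46
  [6.25→6.75]: (21.76+20.22)/2 × 0.5 = 10.495
  Sum = 110.3375 mg/L·hr

AUC = 110 mg/L·hr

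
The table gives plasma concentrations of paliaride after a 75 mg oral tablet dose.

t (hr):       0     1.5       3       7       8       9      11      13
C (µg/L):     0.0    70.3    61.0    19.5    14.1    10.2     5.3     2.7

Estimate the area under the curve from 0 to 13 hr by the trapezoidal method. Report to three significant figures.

Trapezoidal AUC_0→13:
  [0→1.5]: (0.0+70.3)/2 × 1.5 = 52.725
  [1.5→3]: (70.3+61.0)/2 × 1.5 = 98.475
  [3→7]: (61.0+19.5)/2 × 4 = 161.0
  [7→8]: (19.5+14.1)/2 × 1 = 16.8
  [8→9]: (14.1+10.2)/2 × 1 = 12.15
  [9→11]: (10.2+5.3)/2 × 2 = 15.5
  [11→13]: (5.3+2.7)/2 × 2 = 8.0
  Sum = 364.65 µg/L·hr

AUC = 365 µg/L·hr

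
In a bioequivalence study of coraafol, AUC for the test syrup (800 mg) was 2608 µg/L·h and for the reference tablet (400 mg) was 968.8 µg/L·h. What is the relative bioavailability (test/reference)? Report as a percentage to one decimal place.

F_rel = (AUC_test/D_test) / (AUC_ref/D_ref)
      = (2608/800) / (968.8/400)
      = 3.26 / 2.422 = 1.3460 = 134.60%

F_rel = 134.6%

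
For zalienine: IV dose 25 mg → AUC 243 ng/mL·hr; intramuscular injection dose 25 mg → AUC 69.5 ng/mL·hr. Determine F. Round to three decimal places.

F = 0.286

F = (AUC_ev / D_ev) / (AUC_iv / D_iv)
  = (69.5/25) / (243/25)
  = 2.78 / 9.72 = 0.2860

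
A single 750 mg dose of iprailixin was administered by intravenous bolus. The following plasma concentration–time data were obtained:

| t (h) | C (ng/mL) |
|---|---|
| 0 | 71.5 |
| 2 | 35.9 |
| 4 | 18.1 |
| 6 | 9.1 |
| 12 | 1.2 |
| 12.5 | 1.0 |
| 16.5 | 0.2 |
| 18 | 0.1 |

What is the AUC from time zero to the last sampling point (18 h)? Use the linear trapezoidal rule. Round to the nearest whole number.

AUC = 223 ng/mL·h

Trapezoidal AUC_0→18:
  [0→2]: (71.5+35.9)/2 × 2 = 107.4
  [2→4]: (35.9+18.1)/2 × 2 = 54.0
  [4→6]: (18.1+9.1)/2 × 2 = 27.2
  [6→12]: (9.1+1.2)/2 × 6 = 30.9
  [12→12.5]: (1.2+1.0)/2 × 0.5 = 0.55
  [12.5→16.5]: (1.0+0.2)/2 × 4 = 2.4
  [16.5→18]: (0.2+0.1)/2 × 1.5 = 0.225
  Sum = 222.675 ng/mL·h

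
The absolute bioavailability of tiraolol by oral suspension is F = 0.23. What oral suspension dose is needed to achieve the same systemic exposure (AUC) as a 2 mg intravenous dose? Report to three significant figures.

For equal systemic exposure: F × D_ev = D_iv
D_ev = D_iv / F = 2 / 0.23 = 8.69565 mg

D_oral = 8.70 mg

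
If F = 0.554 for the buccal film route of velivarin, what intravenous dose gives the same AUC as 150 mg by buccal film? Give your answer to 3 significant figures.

Systemic exposure from an extravascular dose = F × D_ev, so the equivalent IV dose is F × D_ev.
D_iv = F × D_ev = 0.554 × 150 = 83.1 mg

D_iv = 83.1 mg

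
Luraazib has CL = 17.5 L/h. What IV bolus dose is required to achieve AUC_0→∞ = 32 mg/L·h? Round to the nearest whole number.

Dose_iv = CL × AUC_0→∞
     = 17.5 × 32 = 560 mg

Dose = 560 mg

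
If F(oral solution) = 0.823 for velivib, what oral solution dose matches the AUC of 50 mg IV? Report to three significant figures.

For equal systemic exposure: F × D_ev = D_iv
D_ev = D_iv / F = 50 / 0.823 = 60.7533 mg

D_oral = 60.8 mg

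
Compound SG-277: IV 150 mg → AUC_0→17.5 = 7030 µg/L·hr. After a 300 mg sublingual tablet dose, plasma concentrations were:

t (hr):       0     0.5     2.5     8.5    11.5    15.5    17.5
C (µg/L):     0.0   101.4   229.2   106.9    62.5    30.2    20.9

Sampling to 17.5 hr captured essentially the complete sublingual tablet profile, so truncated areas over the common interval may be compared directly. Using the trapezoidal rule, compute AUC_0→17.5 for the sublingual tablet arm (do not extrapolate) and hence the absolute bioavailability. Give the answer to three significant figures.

F = 0.132

Trapezoidal AUC_0→17.5 (sublingual tablet):
  [0→0.5]: (0.0+101.4)/2 × 0.5 = 25.35
  [0.5→2.5]: (101.4+229.2)/2 × 2 = 330.6
  [2.5→8.5]: (229.2+106.9)/2 × 6 = 1008.3
  [8.5→11.5]: (106.9+62.5)/2 × 3 = 254.1
  [11.5→15.5]: (62.5+30.2)/2 × 4 = 185.4
  [15.5→17.5]: (30.2+20.9)/2 × 2 = 51.1
  Sum = 1854.85 µg/L·hr
F = (AUC_ev/D_ev)/(AUC_iv/D_iv) = (1854.85/300)/(7030/150) = 6.18283/46.8667 = 0.1319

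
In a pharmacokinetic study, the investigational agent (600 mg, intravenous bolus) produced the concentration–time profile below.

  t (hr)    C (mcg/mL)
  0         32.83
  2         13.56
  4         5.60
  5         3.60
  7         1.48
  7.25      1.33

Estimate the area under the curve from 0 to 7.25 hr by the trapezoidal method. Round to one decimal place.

AUC = 75.6 mcg/mL·hr

Trapezoidal AUC_0→7.25:
  [0→2]: (32.83+13.56)/2 × 2 = 46.39
  [2→4]: (13.56+5.60)/2 × 2 = 19.16
  [4→5]: (5.60+3.60)/2 × 1 = 4.6
  [5→7]: (3.60+1.48)/2 × 2 = 5.08
  [7→7.25]: (1.48+1.33)/2 × 0.25 = 0.35125
  Sum = 75.58125 mcg/mL·hr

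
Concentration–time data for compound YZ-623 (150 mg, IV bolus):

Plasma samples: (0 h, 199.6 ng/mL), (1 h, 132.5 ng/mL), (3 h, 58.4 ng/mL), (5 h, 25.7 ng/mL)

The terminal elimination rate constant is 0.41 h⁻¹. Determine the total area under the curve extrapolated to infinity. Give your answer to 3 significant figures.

Trapezoidal AUC_0→5:
  [0→1]: (199.6+132.5)/2 × 1 = 166.05
  [1→3]: (132.5+58.4)/2 × 2 = 190.9
  [3→5]: (58.4+25.7)/2 × 2 = 84.1
  Sum = 441.05 ng/mL·h
Extrapolated tail: C_last / k_e = 25.7 / 0.41 = 62.683
AUC_0→∞ = 441.05 + 62.683 = 503.733 ng/mL·h

AUC = 504 ng/mL·h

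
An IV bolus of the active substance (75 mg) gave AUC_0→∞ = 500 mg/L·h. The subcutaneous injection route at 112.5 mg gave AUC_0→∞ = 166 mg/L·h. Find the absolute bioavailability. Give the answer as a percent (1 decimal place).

F = (AUC_ev / D_ev) / (AUC_iv / D_iv)
  = (166/112.5) / (500/75)
  = 1.47556 / 6.66667 = 0.2213
  = 22.13%

F = 22.1%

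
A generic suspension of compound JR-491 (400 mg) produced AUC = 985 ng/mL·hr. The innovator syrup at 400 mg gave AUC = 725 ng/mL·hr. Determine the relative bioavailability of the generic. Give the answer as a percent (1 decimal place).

F_rel = (AUC_test/D_test) / (AUC_ref/D_ref)
      = (985/400) / (725/400)
      = 2.4625 / 1.8125 = 1.3586 = 135.86%

F_rel = 135.9%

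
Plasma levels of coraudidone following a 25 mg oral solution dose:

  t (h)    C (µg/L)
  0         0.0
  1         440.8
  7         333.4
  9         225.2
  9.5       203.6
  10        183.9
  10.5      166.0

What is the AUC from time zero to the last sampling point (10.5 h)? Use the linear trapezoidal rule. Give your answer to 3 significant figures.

AUC = 3390 µg/L·h

Trapezoidal AUC_0→10.5:
  [0→1]: (0.0+440.8)/2 × 1 = 220.4
  [1→7]: (440.8+333.4)/2 × 6 = 2322.6
  [7→9]: (333.4+225.2)/2 × 2 = 558.6
  [9→9.5]: (225.2+203.6)/2 × 0.5 = 107.2
  [9.5→10]: (203.6+183.9)/2 × 0.5 = 96.875
  [10→10.5]: (183.9+166.0)/2 × 0.5 = 87.475
  Sum = 3393.15 µg/L·h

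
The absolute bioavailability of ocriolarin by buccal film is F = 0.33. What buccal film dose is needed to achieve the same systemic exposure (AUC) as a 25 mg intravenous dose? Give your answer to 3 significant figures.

D_buccal = 75.8 mg

For equal systemic exposure: F × D_ev = D_iv
D_ev = D_iv / F = 25 / 0.33 = 75.7576 mg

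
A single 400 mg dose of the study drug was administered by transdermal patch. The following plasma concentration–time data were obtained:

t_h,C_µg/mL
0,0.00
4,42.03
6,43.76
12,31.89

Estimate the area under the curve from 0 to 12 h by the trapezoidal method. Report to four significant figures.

Trapezoidal AUC_0→12:
  [0→4]: (0.00+42.03)/2 × 4 = 84.06
  [4→6]: (42.03+43.76)/2 × 2 = 85.79
  [6→12]: (43.76+31.89)/2 × 6 = 226.95
  Sum = 396.8 µg/mL·h

AUC = 396.8 µg/mL·h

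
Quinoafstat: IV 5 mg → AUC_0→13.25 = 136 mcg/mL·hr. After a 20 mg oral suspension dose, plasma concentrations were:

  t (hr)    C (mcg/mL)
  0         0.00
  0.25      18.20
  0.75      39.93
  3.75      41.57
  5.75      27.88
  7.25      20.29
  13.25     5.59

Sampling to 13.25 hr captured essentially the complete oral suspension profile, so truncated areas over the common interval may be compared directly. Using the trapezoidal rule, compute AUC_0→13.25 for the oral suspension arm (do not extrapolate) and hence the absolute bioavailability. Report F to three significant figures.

Trapezoidal AUC_0→13.25 (oral suspension):
  [0→0.25]: (0.00+18.20)/2 × 0.25 = 2.275
  [0.25→0.75]: (18.20+39.93)/2 × 0.5 = 14.5325
  [0.75→3.75]: (39.93+41.57)/2 × 3 = 122.25
  [3.75→5.75]: (41.57+27.88)/2 × 2 = 69.45
  [5.75→7.25]: (27.88+20.29)/2 × 1.5 = 36.1275
  [7.25→13.25]: (20.29+5.59)/2 × 6 = 77.64
  Sum = 322.275 mcg/mL·hr
F = (AUC_ev/D_ev)/(AUC_iv/D_iv) = (322.275/20)/(136/5) = 16.11375/27.2 = 0.5924

F = 0.592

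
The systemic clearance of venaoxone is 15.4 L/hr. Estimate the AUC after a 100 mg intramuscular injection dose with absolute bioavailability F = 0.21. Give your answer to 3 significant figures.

AUC_0→∞ = F × Dose / CL
        = 0.21 × 100 / 15.4 = 1.36364 mg/L·hr

AUC = 1.36 mg/L·hr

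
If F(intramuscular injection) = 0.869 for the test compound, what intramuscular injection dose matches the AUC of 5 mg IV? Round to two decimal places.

D_intramuscular = 5.75 mg

For equal systemic exposure: F × D_ev = D_iv
D_ev = D_iv / F = 5 / 0.869 = 5.75374 mg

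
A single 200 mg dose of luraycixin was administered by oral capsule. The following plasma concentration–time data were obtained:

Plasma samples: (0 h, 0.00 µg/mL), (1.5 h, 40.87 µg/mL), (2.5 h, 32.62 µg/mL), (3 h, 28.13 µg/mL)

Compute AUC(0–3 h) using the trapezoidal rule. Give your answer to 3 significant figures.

AUC = 82.6 µg/mL·h

Trapezoidal AUC_0→3:
  [0→1.5]: (0.00+40.87)/2 × 1.5 = 30.6525
  [1.5→2.5]: (40.87+32.62)/2 × 1 = 36.745
  [2.5→3]: (32.62+28.13)/2 × 0.5 = 15.1875
  Sum = 82.585 µg/mL·h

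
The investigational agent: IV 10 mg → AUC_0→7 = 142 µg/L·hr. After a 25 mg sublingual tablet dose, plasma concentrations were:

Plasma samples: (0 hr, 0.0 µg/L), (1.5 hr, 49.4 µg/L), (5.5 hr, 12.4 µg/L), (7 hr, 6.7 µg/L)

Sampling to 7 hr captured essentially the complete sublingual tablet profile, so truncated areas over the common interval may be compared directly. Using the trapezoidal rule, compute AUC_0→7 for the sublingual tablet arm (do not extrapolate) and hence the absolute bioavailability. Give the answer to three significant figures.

F = 0.493

Trapezoidal AUC_0→7 (sublingual tablet):
  [0→1.5]: (0.0+49.4)/2 × 1.5 = 37.05
  [1.5→5.5]: (49.4+12.4)/2 × 4 = 123.6
  [5.5→7]: (12.4+6.7)/2 × 1.5 = 14.325
  Sum = 174.975 µg/L·hr
F = (AUC_ev/D_ev)/(AUC_iv/D_iv) = (174.975/25)/(142/10) = 6.999/14.2 = 0.4929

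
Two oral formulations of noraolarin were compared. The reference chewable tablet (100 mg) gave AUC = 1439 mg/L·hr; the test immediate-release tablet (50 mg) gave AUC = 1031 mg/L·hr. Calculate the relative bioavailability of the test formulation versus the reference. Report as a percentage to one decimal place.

F_rel = 143.3%

F_rel = (AUC_test/D_test) / (AUC_ref/D_ref)
      = (1031/50) / (1439/100)
      = 20.62 / 14.39 = 1.4329 = 143.29%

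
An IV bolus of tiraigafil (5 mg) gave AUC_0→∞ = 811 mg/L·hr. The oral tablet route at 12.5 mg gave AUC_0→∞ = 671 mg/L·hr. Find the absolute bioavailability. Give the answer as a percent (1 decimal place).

F = (AUC_ev / D_ev) / (AUC_iv / D_iv)
  = (671/12.5) / (811/5)
  = 53.68 / 162.2 = 0.3309
  = 33.09%

F = 33.1%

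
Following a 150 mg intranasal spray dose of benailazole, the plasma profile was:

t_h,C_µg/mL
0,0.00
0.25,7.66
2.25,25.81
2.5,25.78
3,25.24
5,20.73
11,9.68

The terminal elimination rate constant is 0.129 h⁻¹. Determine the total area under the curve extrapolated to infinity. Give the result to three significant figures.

AUC = 266 µg/mL·h

Trapezoidal AUC_0→11:
  [0→0.25]: (0.00+7.66)/2 × 0.25 = 0.9575
  [0.25→2.25]: (7.66+25.81)/2 × 2 = 33.47
  [2.25→2.5]: (25.81+25.78)/2 × 0.25 = 6.44875
  [2.5→3]: (25.78+25.24)/2 × 0.5 = 12.755
  [3→5]: (25.24+20.73)/2 × 2 = 45.97
  [5→11]: (20.73+9.68)/2 × 6 = 91.23
  Sum = 190.83125 µg/mL·h
Extrapolated tail: C_last / k_e = 9.68 / 0.129 = 75.039
AUC_0→∞ = 190.83125 + 75.039 = 265.87025 µg/mL·h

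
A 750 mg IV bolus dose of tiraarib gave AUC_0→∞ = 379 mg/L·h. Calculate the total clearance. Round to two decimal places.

CL = 1.98 L/h

CL = Dose_iv / AUC_0→∞
   = 750 / 379 = 1.97889 L/h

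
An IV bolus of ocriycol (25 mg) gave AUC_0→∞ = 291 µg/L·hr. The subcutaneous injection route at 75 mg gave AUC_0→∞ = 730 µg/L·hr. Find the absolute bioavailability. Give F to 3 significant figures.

F = 0.836

F = (AUC_ev / D_ev) / (AUC_iv / D_iv)
  = (730/75) / (291/25)
  = 9.73333 / 11.64 = 0.8362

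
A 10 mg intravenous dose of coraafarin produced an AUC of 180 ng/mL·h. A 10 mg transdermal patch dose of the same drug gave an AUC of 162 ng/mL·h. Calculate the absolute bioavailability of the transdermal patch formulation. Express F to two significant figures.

F = 0.90

F = (AUC_ev / D_ev) / (AUC_iv / D_iv)
  = (162/10) / (180/10)
  = 16.2 / 18 = 0.9000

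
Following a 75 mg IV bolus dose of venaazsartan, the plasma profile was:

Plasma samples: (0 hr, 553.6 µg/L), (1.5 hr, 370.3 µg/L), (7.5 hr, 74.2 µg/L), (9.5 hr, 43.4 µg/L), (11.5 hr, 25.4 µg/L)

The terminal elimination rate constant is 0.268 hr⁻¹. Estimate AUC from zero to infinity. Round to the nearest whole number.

Trapezoidal AUC_0→11.5:
  [0→1.5]: (553.6+370.3)/2 × 1.5 = 692.925
  [1.5→7.5]: (370.3+74.2)/2 × 6 = 1333.5
  [7.5→9.5]: (74.2+43.4)/2 × 2 = 117.6
  [9.5→11.5]: (43.4+25.4)/2 × 2 = 68.8
  Sum = 2212.825 µg/L·hr
Extrapolated tail: C_last / k_e = 25.4 / 0.268 = 94.776
AUC_0→∞ = 2212.825 + 94.776 = 2307.601 µg/L·hr

AUC = 2308 µg/L·hr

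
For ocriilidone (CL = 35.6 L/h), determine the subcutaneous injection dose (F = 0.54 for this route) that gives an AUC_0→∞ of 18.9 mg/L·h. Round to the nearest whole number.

Dose = CL × AUC_0→∞ / F
     = 35.6 × 18.9 / 0.54 = 1246 mg

Dose = 1246 mg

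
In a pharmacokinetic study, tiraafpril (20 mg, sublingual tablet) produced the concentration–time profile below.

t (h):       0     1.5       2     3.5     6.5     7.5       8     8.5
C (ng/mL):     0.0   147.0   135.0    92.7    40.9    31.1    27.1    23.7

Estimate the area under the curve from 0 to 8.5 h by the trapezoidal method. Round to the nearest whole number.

Trapezoidal AUC_0→8.5:
  [0→1.5]: (0.0+147.0)/2 × 1.5 = 110.25
  [1.5→2]: (147.0+135.0)/2 × 0.5 = 70.5
  [2→3.5]: (135.0+92.7)/2 × 1.5 = 170.775
  [3.5→6.5]: (92.7+40.9)/2 × 3 = 200.4
  [6.5→7.5]: (40.9+31.1)/2 × 1 = 36.0
  [7.5→8]: (31.1+27.1)/2 × 0.5 = 14.55
  [8→8.5]: (27.1+23.7)/2 × 0.5 = 12.7
  Sum = 615.175 ng/mL·h

AUC = 615 ng/mL·h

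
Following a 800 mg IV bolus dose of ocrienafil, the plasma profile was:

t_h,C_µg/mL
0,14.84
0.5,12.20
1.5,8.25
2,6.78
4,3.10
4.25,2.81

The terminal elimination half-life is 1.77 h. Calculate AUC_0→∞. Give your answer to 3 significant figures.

AUC = 38.5 µg/mL·h

Trapezoidal AUC_0→4.25:
  [0→0.5]: (14.84+12.20)/2 × 0.5 = 6.76
  [0.5→1.5]: (12.20+8.25)/2 × 1 = 10.225
  [1.5→2]: (8.25+6.78)/2 × 0.5 = 3.7575
  [2→4]: (6.78+3.10)/2 × 2 = 9.88
  [4→4.25]: (3.10+2.81)/2 × 0.25 = 0.73875
  Sum = 31.36125 µg/mL·h
k_e = ln2 / t½ = 0.693147 / 1.77 = 0.3916 h^-1
Extrapolated tail: C_last / k_e = 2.81 / 0.3916 = 7.176
AUC_0→∞ = 31.36125 + 7.176 = 38.53725 µg/mL·h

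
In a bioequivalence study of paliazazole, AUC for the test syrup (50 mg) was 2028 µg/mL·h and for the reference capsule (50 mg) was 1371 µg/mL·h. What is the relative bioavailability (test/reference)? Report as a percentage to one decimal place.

F_rel = (AUC_test/D_test) / (AUC_ref/D_ref)
      = (2028/50) / (1371/50)
      = 40.56 / 27.42 = 1.4792 = 147.92%

F_rel = 147.9%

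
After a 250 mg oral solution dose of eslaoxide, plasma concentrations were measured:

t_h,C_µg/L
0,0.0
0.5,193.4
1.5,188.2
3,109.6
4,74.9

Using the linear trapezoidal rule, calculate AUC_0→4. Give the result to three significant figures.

AUC = 555 µg/L·h

Trapezoidal AUC_0→4:
  [0→0.5]: (0.0+193.4)/2 × 0.5 = 48.35
  [0.5→1.5]: (193.4+188.2)/2 × 1 = 190.8
  [1.5→3]: (188.2+109.6)/2 × 1.5 = 223.35
  [3→4]: (109.6+74.9)/2 × 1 = 92.25
  Sum = 554.75 µg/L·h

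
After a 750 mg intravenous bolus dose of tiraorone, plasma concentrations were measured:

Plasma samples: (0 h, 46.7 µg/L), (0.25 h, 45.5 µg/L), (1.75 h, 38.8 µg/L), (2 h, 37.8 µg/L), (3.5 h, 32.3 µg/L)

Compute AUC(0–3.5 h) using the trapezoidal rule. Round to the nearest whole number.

AUC = 137 µg/L·h

Trapezoidal AUC_0→3.5:
  [0→0.25]: (46.7+45.5)/2 × 0.25 = 11.525
  [0.25→1.75]: (45.5+38.8)/2 × 1.5 = 63.225
  [1.75→2]: (38.8+37.8)/2 × 0.25 = 9.575
  [2→3.5]: (37.8+32.3)/2 × 1.5 = 52.575
  Sum = 136.9 µg/L·h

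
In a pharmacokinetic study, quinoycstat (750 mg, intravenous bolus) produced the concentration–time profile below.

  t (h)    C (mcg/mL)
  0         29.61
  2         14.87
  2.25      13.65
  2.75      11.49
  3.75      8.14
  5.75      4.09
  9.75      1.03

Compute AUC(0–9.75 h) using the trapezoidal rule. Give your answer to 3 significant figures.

Trapezoidal AUC_0→9.75:
  [0→2]: (29.61+14.87)/2 × 2 = 44.48
  [2→2.25]: (14.87+13.65)/2 × 0.25 = 3.565
  [2.25→2.75]: (13.65+11.49)/2 × 0.5 = 6.285
  [2.75→3.75]: (11.49+8.14)/2 × 1 = 9.815
  [3.75→5.75]: (8.14+4.09)/2 × 2 = 12.23
  [5.75→9.75]: (4.09+1.03)/2 × 4 = 10.24
  Sum = 86.615 mcg/mL·h

AUC = 86.6 mcg/mL·h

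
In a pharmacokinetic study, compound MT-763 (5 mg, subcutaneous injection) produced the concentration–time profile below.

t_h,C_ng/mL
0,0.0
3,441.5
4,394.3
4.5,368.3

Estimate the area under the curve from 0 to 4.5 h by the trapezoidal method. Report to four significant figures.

AUC = 1271 ng/mL·h

Trapezoidal AUC_0→4.5:
  [0→3]: (0.0+441.5)/2 × 3 = 662.25
  [3→4]: (441.5+394.3)/2 × 1 = 417.9
  [4→4.5]: (394.3+368.3)/2 × 0.5 = 190.65
  Sum = 1270.8 ng/mL·h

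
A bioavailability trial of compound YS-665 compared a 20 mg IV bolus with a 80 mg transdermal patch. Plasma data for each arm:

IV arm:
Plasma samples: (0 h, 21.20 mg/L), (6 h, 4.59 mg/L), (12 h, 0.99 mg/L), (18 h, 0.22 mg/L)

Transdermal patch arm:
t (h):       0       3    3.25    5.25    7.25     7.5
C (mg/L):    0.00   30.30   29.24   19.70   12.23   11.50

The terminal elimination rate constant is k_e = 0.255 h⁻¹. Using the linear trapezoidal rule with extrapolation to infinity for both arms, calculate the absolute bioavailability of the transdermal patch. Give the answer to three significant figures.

F = 0.461

Trapezoidal AUC_0→18 (IV):
  [0→6]: (21.20+4.59)/2 × 6 = 77.37
  [6→12]: (4.59+0.99)/2 × 6 = 16.74
  [12→18]: (0.99+0.22)/2 × 6 = 3.63
  Sum = 97.74 mg/L·h
IV tail: 0.22/0.255 = 0.863; AUC_iv,0→∞ = 97.74 + 0.863 = 98.603 mg/L·h
Trapezoidal AUC_0→7.5 (transdermal patch):
  [0→3]: (0.00+30.30)/2 × 3 = 45.45
  [3→3.25]: (30.30+29.24)/2 × 0.25 = 7.4425
  [3.25→5.25]: (29.24+19.70)/2 × 2 = 48.94
  [5.25→7.25]: (19.70+12.23)/2 × 2 = 31.93
  [7.25→7.5]: (12.23+11.50)/2 × 0.25 = 2.96625
  Sum = 136.72875 mg/L·h
transdermal patch tail: 11.50/0.255 = 45.098; AUC_ev,0→∞ = 136.72875 + 45.098 = 181.82675 mg/L·h
F = (AUC_ev/D_ev)/(AUC_iv/D_iv) = (181.82675/80)/(98.603/20) = 2.27283/4.93015 = 0.4610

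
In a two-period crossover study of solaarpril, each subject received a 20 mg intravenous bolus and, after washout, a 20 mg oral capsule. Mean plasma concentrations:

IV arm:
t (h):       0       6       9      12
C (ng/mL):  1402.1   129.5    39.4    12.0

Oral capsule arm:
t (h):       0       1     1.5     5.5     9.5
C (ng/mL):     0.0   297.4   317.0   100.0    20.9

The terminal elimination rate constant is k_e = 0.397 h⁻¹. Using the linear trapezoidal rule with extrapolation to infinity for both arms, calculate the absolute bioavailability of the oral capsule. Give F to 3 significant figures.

Trapezoidal AUC_0→12 (IV):
  [0→6]: (1402.1+129.5)/2 × 6 = 4594.8
  [6→9]: (129.5+39.4)/2 × 3 = 253.35
  [9→12]: (39.4+12.0)/2 × 3 = 77.1
  Sum = 4925.25 ng/mL·h
IV tail: 12.0/0.397 = 30.227; AUC_iv,0→∞ = 4925.25 + 30.227 = 4955.477 ng/mL·h
Trapezoidal AUC_0→9.5 (oral capsule):
  [0→1]: (0.0+297.4)/2 × 1 = 148.7
  [1→1.5]: (297.4+317.0)/2 × 0.5 = 153.6
  [1.5→5.5]: (317.0+100.0)/2 × 4 = 834.0
  [5.5→9.5]: (100.0+20.9)/2 × 4 = 241.8
  Sum = 1378.1 ng/mL·h
oral capsule tail: 20.9/0.397 = 52.645; AUC_ev,0→∞ = 1378.1 + 52.645 = 1430.745 ng/mL·h
F = (AUC_ev/D_ev)/(AUC_iv/D_iv) = (1430.745/20)/(4955.477/20) = 71.53725/247.77385 = 0.2887

F = 0.289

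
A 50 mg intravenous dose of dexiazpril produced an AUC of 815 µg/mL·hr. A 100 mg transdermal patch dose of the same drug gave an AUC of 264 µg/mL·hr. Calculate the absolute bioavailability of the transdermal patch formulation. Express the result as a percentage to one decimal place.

F = (AUC_ev / D_ev) / (AUC_iv / D_iv)
  = (264/100) / (815/50)
  = 2.64 / 16.3 = 0.1620
  = 16.20%

F = 16.2%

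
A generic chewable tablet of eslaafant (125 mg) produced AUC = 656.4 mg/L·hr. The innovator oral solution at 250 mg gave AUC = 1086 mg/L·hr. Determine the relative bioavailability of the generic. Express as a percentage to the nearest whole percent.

F_rel = 121%

F_rel = (AUC_test/D_test) / (AUC_ref/D_ref)
      = (656.4/125) / (1086/250)
      = 5.2512 / 4.344 = 1.2088 = 120.88%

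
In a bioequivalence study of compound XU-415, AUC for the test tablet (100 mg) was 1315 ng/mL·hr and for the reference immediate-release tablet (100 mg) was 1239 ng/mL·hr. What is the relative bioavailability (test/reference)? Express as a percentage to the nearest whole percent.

F_rel = (AUC_test/D_test) / (AUC_ref/D_ref)
      = (1315/100) / (1239/100)
      = 13.15 / 12.39 = 1.0613 = 106.13%

F_rel = 106%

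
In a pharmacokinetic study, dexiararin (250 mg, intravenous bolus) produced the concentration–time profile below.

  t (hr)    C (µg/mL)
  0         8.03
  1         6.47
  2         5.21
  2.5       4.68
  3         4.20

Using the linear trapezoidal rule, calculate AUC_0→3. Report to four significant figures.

Trapezoidal AUC_0→3:
  [0→1]: (8.03+6.47)/2 × 1 = 7.25
  [1→2]: (6.47+5.21)/2 × 1 = 5.84
  [2→2.5]: (5.21+4.68)/2 × 0.5 = 2.4725
  [2.5→3]: (4.68+4.20)/2 × 0.5 = 2.22
  Sum = 17.7825 µg/mL·hr

AUC = 17.78 µg/mL·hr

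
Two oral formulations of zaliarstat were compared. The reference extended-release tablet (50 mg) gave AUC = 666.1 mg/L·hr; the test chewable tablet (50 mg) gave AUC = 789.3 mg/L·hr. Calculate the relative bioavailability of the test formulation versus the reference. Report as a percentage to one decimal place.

F_rel = (AUC_test/D_test) / (AUC_ref/D_ref)
      = (789.3/50) / (666.1/50)
      = 15.786 / 13.322 = 1.1850 = 118.50%

F_rel = 118.5%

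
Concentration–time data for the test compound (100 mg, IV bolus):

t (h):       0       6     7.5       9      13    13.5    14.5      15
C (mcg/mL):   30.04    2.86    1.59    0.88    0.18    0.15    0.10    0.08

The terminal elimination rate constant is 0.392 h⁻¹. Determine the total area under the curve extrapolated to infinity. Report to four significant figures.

AUC = 106.5 mcg/mL·h

Trapezoidal AUC_0→15:
  [0→6]: (30.04+2.86)/2 × 6 = 98.7
  [6→7.5]: (2.86+1.59)/2 × 1.5 = 3.3375
  [7.5→9]: (1.59+0.88)/2 × 1.5 = 1.8525
  [9→13]: (0.88+0.18)/2 × 4 = 2.12
  [13→13.5]: (0.18+0.15)/2 × 0.5 = 0.0825
  [13.5→14.5]: (0.15+0.10)/2 × 1 = 0.125
  [14.5→15]: (0.10+0.08)/2 × 0.5 = 0.045
  Sum = 106.2625 mcg/mL·h
Extrapolated tail: C_last / k_e = 0.08 / 0.392 = 0.204
AUC_0→∞ = 106.2625 + 0.204 = 106.4665 mcg/mL·h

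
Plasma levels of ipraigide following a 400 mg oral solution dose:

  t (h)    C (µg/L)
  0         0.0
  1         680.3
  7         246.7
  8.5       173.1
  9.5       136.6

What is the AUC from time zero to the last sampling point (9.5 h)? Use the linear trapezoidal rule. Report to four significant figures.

Trapezoidal AUC_0→9.5:
  [0→1]: (0.0+680.3)/2 × 1 = 340.15
  [1→7]: (680.3+246.7)/2 × 6 = 2781.0
  [7→8.5]: (246.7+173.1)/2 × 1.5 = 314.85
  [8.5→9.5]: (173.1+136.6)/2 × 1 = 154.85
  Sum = 3590.85 µg/L·h

AUC = 3591 µg/L·h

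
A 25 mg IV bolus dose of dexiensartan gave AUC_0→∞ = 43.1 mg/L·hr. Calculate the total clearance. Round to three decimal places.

CL = 0.580 L/hr

CL = Dose_iv / AUC_0→∞
   = 25 / 43.1 = 0.580046 L/hr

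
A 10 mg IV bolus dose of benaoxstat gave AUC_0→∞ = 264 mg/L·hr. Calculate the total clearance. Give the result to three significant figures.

CL = Dose_iv / AUC_0→∞
   = 10 / 264 = 0.0378788 L/hr

CL = 0.0379 L/hr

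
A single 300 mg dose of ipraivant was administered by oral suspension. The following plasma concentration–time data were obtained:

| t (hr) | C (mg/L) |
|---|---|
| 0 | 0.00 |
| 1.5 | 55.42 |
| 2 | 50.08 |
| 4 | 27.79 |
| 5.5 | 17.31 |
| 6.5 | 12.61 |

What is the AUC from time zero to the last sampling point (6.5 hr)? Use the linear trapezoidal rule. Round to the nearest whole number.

AUC = 195 mg/L·hr

Trapezoidal AUC_0→6.5:
  [0→1.5]: (0.00+55.42)/2 × 1.5 = 41.565
  [1.5→2]: (55.42+50.08)/2 × 0.5 = 26.375
  [2→4]: (50.08+27.79)/2 × 2 = 77.87
  [4→5.5]: (27.79+17.31)/2 × 1.5 = 33.825
  [5.5→6.5]: (17.31+12.61)/2 × 1 = 14.96
  Sum = 194.595 mg/L·hr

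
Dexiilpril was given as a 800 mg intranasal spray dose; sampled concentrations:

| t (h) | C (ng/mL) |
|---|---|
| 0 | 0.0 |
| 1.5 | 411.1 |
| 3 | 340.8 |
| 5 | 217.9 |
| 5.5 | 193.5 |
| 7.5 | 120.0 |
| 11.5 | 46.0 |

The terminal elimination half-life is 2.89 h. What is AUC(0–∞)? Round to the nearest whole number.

AUC = 2371 ng/mL·h

Trapezoidal AUC_0→11.5:
  [0→1.5]: (0.0+411.1)/2 × 1.5 = 308.325
  [1.5→3]: (411.1+340.8)/2 × 1.5 = 563.925
  [3→5]: (340.8+217.9)/2 × 2 = 558.7
  [5→5.5]: (217.9+193.5)/2 × 0.5 = 102.85
  [5.5→7.5]: (193.5+120.0)/2 × 2 = 313.5
  [7.5→11.5]: (120.0+46.0)/2 × 4 = 332.0
  Sum = 2179.3 ng/mL·h
k_e = ln2 / t½ = 0.693147 / 2.89 = 0.2398 h^-1
Extrapolated tail: C_last / k_e = 46.0 / 0.2398 = 191.827
AUC_0→∞ = 2179.3 + 191.827 = 2371.127 ng/mL·h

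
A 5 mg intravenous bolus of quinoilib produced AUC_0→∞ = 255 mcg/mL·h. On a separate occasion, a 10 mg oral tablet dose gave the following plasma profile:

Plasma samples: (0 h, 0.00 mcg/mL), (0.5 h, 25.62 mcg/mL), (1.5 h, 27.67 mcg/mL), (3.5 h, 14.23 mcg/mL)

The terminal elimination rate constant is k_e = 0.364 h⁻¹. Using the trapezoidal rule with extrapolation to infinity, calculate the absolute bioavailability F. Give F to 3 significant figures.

Trapezoidal AUC_0→3.5 (oral tablet):
  [0→0.5]: (0.00+25.62)/2 × 0.5 = 6.405
  [0.5→1.5]: (25.62+27.67)/2 × 1 = 26.645
  [1.5→3.5]: (27.67+14.23)/2 × 2 = 41.9
  Sum = 74.95 mcg/mL·h
Tail: C_last/k_e = 14.23/0.364 = 39.093
AUC_0→∞ (oral tablet) = 74.95 + 39.093 = 114.043 mcg/mL·h
F = (AUC_ev/D_ev)/(AUC_iv/D_iv) = (114.043/10)/(255/5) = 11.4043/51 = 0.2236

F = 0.224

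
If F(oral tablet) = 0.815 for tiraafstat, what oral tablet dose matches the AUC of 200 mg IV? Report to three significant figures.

For equal systemic exposure: F × D_ev = D_iv
D_ev = D_iv / F = 200 / 0.815 = 245.399 mg

D_oral = 245 mg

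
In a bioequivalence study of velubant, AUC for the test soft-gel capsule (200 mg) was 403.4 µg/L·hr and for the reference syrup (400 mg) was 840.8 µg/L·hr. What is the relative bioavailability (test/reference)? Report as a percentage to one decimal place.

F_rel = 96.0%

F_rel = (AUC_test/D_test) / (AUC_ref/D_ref)
      = (403.4/200) / (840.8/400)
      = 2.017 / 2.102 = 0.9596 = 95.96%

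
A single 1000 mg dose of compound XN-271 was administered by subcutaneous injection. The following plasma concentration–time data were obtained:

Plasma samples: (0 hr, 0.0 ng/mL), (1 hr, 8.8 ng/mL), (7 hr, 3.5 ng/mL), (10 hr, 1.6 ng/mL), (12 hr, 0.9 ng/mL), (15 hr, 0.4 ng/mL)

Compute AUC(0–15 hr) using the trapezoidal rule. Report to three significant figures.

AUC = 53.4 ng/mL·hr

Trapezoidal AUC_0→15:
  [0→1]: (0.0+8.8)/2 × 1 = 4.4
  [1→7]: (8.8+3.5)/2 × 6 = 36.9
  [7→10]: (3.5+1.6)/2 × 3 = 7.65
  [10→12]: (1.6+0.9)/2 × 2 = 2.5
  [12→15]: (0.9+0.4)/2 × 3 = 1.95
  Sum = 53.4 ng/mL·hr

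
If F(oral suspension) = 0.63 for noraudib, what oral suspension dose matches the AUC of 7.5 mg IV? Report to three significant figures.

For equal systemic exposure: F × D_ev = D_iv
D_ev = D_iv / F = 7.5 / 0.63 = 11.9048 mg

D_oral = 11.9 mg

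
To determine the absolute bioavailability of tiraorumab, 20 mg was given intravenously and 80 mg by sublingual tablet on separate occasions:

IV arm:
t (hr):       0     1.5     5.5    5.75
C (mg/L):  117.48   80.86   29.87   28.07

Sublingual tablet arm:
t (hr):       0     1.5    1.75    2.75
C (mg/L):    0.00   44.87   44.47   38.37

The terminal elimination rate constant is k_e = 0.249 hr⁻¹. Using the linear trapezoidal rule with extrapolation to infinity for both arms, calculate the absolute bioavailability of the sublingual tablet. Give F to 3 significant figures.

F = 0.123

Trapezoidal AUC_0→5.75 (IV):
  [0→1.5]: (117.48+80.86)/2 × 1.5 = 148.755
  [1.5→5.5]: (80.86+29.87)/2 × 4 = 221.46
  [5.5→5.75]: (29.87+28.07)/2 × 0.25 = 7.2425
  Sum = 377.4575 mg/L·hr
IV tail: 28.07/0.249 = 112.731; AUC_iv,0→∞ = 377.4575 + 112.731 = 490.1885 mg/L·hr
Trapezoidal AUC_0→2.75 (sublingual tablet):
  [0→1.5]: (0.00+44.87)/2 × 1.5 = 33.6525
  [1.5→1.75]: (44.87+44.47)/2 × 0.25 = 11.1675
  [1.75→2.75]: (44.47+38.37)/2 × 1 = 41.42
  Sum = 86.24 mg/L·hr
sublingual tablet tail: 38.37/0.249 = 154.096; AUC_ev,0→∞ = 86.24 + 154.096 = 240.336 mg/L·hr
F = (AUC_ev/D_ev)/(AUC_iv/D_iv) = (240.336/80)/(490.1885/20) = 3.0042/24.509425 = 0.1226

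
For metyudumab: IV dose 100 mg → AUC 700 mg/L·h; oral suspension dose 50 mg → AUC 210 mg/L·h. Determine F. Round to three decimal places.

F = 0.600

F = (AUC_ev / D_ev) / (AUC_iv / D_iv)
  = (210/50) / (700/100)
  = 4.2 / 7 = 0.6000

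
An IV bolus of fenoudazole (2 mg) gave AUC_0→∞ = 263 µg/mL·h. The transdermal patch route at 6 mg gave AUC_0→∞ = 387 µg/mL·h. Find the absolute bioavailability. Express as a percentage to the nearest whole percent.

F = 49%

F = (AUC_ev / D_ev) / (AUC_iv / D_iv)
  = (387/6) / (263/2)
  = 64.5 / 131.5 = 0.4905
  = 49.05%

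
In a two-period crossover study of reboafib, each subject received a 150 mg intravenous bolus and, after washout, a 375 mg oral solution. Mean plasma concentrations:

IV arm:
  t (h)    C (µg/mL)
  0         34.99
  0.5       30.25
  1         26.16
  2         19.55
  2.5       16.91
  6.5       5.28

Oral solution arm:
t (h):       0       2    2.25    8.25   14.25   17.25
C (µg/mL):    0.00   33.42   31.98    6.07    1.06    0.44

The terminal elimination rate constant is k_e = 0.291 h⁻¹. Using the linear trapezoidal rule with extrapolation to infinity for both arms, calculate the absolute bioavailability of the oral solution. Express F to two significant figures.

F = 0.58

Trapezoidal AUC_0→6.5 (IV):
  [0→0.5]: (34.99+30.25)/2 × 0.5 = 16.31
  [0.5→1]: (30.25+26.16)/2 × 0.5 = 14.1025
  [1→2]: (26.16+19.55)/2 × 1 = 22.855
  [2→2.5]: (19.55+16.91)/2 × 0.5 = 9.115
  [2.5→6.5]: (16.91+5.28)/2 × 4 = 44.38
  Sum = 106.7625 µg/mL·h
IV tail: 5.28/0.291 = 18.144; AUC_iv,0→∞ = 106.7625 + 18.144 = 124.9065 µg/mL·h
Trapezoidal AUC_0→17.25 (oral solution):
  [0→2]: (0.00+33.42)/2 × 2 = 33.42
  [2→2.25]: (33.42+31.98)/2 × 0.25 = 8.175
  [2.25→8.25]: (31.98+6.07)/2 × 6 = 114.15
  [8.25→14.25]: (6.07+1.06)/2 × 6 = 21.39
  [14.25→17.25]: (1.06+0.44)/2 × 3 = 2.25
  Sum = 179.385 µg/mL·h
oral solution tail: 0.44/0.291 = 1.512; AUC_ev,0→∞ = 179.385 + 1.512 = 180.897 µg/mL·h
F = (AUC_ev/D_ev)/(AUC_iv/D_iv) = (180.897/375)/(124.9065/150) = 0.482392/0.83271 = 0.5793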